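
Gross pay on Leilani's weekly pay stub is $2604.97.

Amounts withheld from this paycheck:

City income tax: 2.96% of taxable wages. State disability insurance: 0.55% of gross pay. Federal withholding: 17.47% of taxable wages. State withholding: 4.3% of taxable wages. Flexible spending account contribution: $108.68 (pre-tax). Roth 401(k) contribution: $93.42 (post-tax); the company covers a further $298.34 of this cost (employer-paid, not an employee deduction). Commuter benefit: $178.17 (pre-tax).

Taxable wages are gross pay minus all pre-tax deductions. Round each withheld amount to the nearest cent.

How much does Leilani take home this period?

Commuter benefit: $178.17
Flexible spending account contribution: $108.68
Pre-tax total = $178.17 + $108.68 = $286.85
Taxable wages = $2604.97 − $286.85 = $2318.12
State withholding: $2318.12 × 0.043 = $99.68
Federal withholding: $2318.12 × 0.1747 = $404.98
City income tax: $2318.12 × 0.0296 = $68.62
State disability insurance: $2604.97 × 0.0055 = $14.33
Roth 401(k) contribution: $93.42
(Employer's $298.34 toward Roth 401(k) contribution is not withheld from the employee.)
Total deductions = $178.17 + $108.68 + $99.68 + $404.98 + $68.62 + $14.33 + $93.42 = $967.88
Net pay = $2604.97 − $967.88 = $1637.09

$1637.09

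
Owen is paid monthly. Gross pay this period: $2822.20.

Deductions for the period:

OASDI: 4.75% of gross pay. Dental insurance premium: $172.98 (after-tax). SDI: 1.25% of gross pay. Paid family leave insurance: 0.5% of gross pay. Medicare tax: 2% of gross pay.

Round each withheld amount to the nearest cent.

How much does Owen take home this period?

$2409.34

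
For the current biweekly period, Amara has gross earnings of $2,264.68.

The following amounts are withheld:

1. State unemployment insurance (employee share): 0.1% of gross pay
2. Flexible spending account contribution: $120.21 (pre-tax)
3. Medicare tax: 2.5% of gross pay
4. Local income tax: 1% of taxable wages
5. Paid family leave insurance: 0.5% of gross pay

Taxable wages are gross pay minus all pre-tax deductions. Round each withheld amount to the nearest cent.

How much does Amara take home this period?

$2,052.83

Flexible spending account contribution: $120.21
Taxable wages = $2,264.68 − $120.21 = $2,144.47
Local income tax: $2,144.47 × 0.01 = $21.44
State unemployment insurance (employee share): $2,264.68 × 0.001 = $2.26
Medicare tax: $2,264.68 × 0.025 = $56.62
Paid family leave insurance: $2,264.68 × 0.005 = $11.32
Total deductions = $120.21 + $21.44 + $2.26 + $56.62 + $11.32 = $211.85
Net pay = $2,264.68 − $211.85 = $2,052.83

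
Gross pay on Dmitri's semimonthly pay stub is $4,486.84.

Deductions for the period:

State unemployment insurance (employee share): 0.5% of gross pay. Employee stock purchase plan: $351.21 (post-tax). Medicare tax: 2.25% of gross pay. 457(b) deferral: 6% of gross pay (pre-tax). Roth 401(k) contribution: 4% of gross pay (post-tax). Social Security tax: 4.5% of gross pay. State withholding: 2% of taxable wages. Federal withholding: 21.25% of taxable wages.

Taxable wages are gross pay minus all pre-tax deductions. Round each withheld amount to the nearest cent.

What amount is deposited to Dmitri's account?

457(b) deferral: $4,486.84 × 0.06 = $269.21
Taxable wages = $4,486.84 − $269.21 = $4,217.63
Federal withholding: $4,217.63 × 0.2125 = $896.25
State withholding: $4,217.63 × 0.02 = $84.35
Medicare tax: $4,486.84 × 0.0225 = $100.95
State unemployment insurance (employee share): $4,486.84 × 0.005 = $22.43
Social Security tax: $4,486.84 × 0.045 = $201.91
Roth 401(k) contribution: $4,486.84 × 0.04 = $179.47
Employee stock purchase plan: $351.21
Total deductions = $269.21 + $896.25 + $84.35 + $100.95 + $22.43 + $201.91 + $179.47 + $351.21 = $2,105.78
Net pay = $4,486.84 − $2,105.78 = $2,381.06

$2,381.06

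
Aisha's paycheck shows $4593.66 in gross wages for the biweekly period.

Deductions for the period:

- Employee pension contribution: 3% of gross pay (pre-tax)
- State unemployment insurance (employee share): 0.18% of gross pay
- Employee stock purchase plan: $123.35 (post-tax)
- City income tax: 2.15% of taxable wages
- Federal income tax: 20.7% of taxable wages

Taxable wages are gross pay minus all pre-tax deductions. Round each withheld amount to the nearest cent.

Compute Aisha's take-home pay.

$3306.07

Employee pension contribution: $4593.66 × 0.03 = $137.81
Taxable wages = $4593.66 − $137.81 = $4455.85
Federal income tax: $4455.85 × 0.207 = $922.36
City income tax: $4455.85 × 0.0215 = $95.80
State unemployment insurance (employee share): $4593.66 × 0.0018 = $8.27
Employee stock purchase plan: $123.35
Total deductions = $137.81 + $922.36 + $95.80 + $8.27 + $123.35 = $1287.59
Net pay = $4593.66 − $1287.59 = $3306.07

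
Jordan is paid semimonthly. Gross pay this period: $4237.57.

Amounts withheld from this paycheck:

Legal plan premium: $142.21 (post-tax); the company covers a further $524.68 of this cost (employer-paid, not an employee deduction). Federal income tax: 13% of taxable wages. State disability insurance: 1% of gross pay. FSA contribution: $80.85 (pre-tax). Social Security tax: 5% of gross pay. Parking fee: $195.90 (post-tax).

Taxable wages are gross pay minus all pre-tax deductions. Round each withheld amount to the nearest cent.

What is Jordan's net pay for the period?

FSA contribution: $80.85
Taxable wages = $4237.57 − $80.85 = $4156.72
Federal income tax: $4156.72 × 0.13 = $540.37
State disability insurance: $4237.57 × 0.01 = $42.38
Social Security tax: $4237.57 × 0.05 = $211.88
Parking fee: $195.90
Legal plan premium: $142.21
(Employer's $524.68 toward legal plan premium is not withheld from the employee.)
Total deductions = $80.85 + $540.37 + $42.38 + $211.88 + $195.90 + $142.21 = $1213.59
Net pay = $4237.57 − $1213.59 = $3023.98

$3023.98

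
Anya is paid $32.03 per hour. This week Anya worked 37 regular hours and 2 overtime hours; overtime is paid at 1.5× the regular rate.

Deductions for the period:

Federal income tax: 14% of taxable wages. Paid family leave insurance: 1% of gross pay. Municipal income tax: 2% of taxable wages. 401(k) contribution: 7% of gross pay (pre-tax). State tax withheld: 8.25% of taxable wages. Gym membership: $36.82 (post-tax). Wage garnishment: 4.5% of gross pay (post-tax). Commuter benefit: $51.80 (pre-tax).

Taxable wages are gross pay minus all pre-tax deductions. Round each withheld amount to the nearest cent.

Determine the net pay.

Regular pay: 37 × $32.03 = $1,185.11
Overtime pay: 2 × $32.03 × 1.5 = $96.09
Gross pay = $1,185.11 + $96.09 = $1,281.20
Commuter benefit: $51.80
401(k) contribution: $1,281.20 × 0.07 = $89.68
Pre-tax total = $51.80 + $89.68 = $141.48
Taxable wages = $1,281.20 − $141.48 = $1,139.72
Federal income tax: $1,139.72 × 0.14 = $159.56
Municipal income tax: $1,139.72 × 0.02 = $22.79
State tax withheld: $1,139.72 × 0.0825 = $94.03
Paid family leave insurance: $1,281.20 × 0.01 = $12.81
Wage garnishment: $1,281.20 × 0.045 = $57.65
Gym membership: $36.82
Total deductions = $51.80 + $89.68 + $159.56 + $22.79 + $94.03 + $12.81 + $57.65 + $36.82 = $525.14
Net pay = $1,281.20 − $525.14 = $756.06

$756.06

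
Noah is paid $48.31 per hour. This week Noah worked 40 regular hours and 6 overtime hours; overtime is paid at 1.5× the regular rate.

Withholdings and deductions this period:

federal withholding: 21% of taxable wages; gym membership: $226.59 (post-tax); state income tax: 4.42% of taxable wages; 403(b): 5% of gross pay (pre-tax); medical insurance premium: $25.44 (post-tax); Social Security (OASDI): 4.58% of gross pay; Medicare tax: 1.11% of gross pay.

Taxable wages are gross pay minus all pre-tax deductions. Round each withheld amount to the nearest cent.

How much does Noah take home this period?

$1290.45

Regular pay: 40 × $48.31 = $1932.40
Overtime pay: 6 × $48.31 × 1.5 = $434.79
Gross pay = $1932.40 + $434.79 = $2367.19
403(b): $2367.19 × 0.05 = $118.36
Taxable wages = $2367.19 − $118.36 = $2248.83
Federal withholding: $2248.83 × 0.21 = $472.25
State income tax: $2248.83 × 0.0442 = $99.40
Medicare tax: $2367.19 × 0.0111 = $26.28
Social Security (OASDI): $2367.19 × 0.0458 = $108.42
Medical insurance premium: $25.44
Gym membership: $226.59
Total deductions = $118.36 + $472.25 + $99.40 + $26.28 + $108.42 + $25.44 + $226.59 = $1076.74
Net pay = $2367.19 − $1076.74 = $1290.45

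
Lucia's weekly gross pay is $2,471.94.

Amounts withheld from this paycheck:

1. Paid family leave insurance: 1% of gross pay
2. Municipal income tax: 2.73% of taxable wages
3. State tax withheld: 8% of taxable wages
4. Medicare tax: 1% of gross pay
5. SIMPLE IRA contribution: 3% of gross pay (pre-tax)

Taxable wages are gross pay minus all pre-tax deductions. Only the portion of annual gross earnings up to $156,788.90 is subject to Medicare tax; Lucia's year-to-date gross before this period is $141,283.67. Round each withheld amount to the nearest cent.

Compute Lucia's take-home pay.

$2,091.06

SIMPLE IRA contribution: $2,471.94 × 0.03 = $74.16
Taxable wages = $2,471.94 − $74.16 = $2,397.78
State tax withheld: $2,397.78 × 0.08 = $191.82
Municipal income tax: $2,397.78 × 0.0273 = $65.46
Medicare tax: cap not yet reached, full $2,471.94 is subject → $2,471.94 × 0.01 = $24.72
Paid family leave insurance: $2,471.94 × 0.01 = $24.72
Total deductions = $74.16 + $191.82 + $65.46 + $24.72 + $24.72 = $380.88
Net pay = $2,471.94 − $380.88 = $2,091.06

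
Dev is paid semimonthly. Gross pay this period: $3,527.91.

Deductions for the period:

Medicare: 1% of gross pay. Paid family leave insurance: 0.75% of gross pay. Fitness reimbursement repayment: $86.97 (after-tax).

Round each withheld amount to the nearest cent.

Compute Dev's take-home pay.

Medicare: $3,527.91 × 0.01 = $35.28
Paid family leave insurance: $3,527.91 × 0.0075 = $26.46
Fitness reimbursement repayment: $86.97
Total deductions = $35.28 + $26.46 + $86.97 = $148.71
Net pay = $3,527.91 − $148.71 = $3,379.20

$3,379.20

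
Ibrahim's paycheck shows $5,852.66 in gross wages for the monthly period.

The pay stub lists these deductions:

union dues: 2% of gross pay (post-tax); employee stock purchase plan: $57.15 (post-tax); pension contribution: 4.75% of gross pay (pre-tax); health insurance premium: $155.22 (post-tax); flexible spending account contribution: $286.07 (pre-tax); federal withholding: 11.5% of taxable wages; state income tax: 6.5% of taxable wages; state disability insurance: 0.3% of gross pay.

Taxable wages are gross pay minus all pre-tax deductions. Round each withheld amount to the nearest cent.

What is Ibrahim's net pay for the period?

$3,989.66

Flexible spending account contribution: $286.07
Pension contribution: $5,852.66 × 0.0475 = $278.00
Pre-tax total = $286.07 + $278.00 = $564.07
Taxable wages = $5,852.66 − $564.07 = $5,288.59
State income tax: $5,288.59 × 0.065 = $343.76
Federal withholding: $5,288.59 × 0.115 = $608.19
State disability insurance: $5,852.66 × 0.003 = $17.56
Employee stock purchase plan: $57.15
Union dues: $5,852.66 × 0.02 = $117.05
Health insurance premium: $155.22
Total deductions = $286.07 + $278.00 + $343.76 + $608.19 + $17.56 + $57.15 + $117.05 + $155.22 = $1,863.00
Net pay = $5,852.66 − $1,863.00 = $3,989.66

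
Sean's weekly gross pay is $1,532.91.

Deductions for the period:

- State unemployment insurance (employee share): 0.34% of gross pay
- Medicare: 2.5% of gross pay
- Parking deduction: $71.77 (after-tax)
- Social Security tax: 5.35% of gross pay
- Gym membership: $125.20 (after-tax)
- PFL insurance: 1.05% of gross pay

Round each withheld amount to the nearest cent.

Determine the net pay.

PFL insurance: $1,532.91 × 0.0105 = $16.10
Medicare: $1,532.91 × 0.025 = $38.32
Social Security tax: $1,532.91 × 0.0535 = $82.01
State unemployment insurance (employee share): $1,532.91 × 0.0034 = $5.21
Parking deduction: $71.77
Gym membership: $125.20
Total deductions = $16.10 + $38.32 + $82.01 + $5.21 + $71.77 + $125.20 = $338.61
Net pay = $1,532.91 − $338.61 = $1,194.30

$1,194.30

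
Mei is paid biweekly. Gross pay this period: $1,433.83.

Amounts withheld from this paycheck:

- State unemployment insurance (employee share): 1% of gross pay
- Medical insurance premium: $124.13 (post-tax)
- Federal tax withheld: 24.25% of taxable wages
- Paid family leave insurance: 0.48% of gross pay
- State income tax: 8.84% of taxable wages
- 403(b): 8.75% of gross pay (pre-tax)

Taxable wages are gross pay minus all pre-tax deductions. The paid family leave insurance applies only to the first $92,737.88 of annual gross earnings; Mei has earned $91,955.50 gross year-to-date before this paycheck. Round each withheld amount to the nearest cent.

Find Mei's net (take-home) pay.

403(b): $1,433.83 × 0.0875 = $125.46
Taxable wages = $1,433.83 − $125.46 = $1,308.37
Federal tax withheld: $1,308.37 × 0.2425 = $317.28
State income tax: $1,308.37 × 0.0884 = $115.66
Paid family leave insurance: only $92,737.88 − $91,955.50 = $782.38 of this check is subject → $782.38 × 0.0048 = $3.76
State unemployment insurance (employee share): $1,433.83 × 0.01 = $14.34
Medical insurance premium: $124.13
Total deductions = $125.46 + $317.28 + $115.66 + $3.76 + $14.34 + $124.13 = $700.63
Net pay = $1,433.83 − $700.63 = $733.20

$733.20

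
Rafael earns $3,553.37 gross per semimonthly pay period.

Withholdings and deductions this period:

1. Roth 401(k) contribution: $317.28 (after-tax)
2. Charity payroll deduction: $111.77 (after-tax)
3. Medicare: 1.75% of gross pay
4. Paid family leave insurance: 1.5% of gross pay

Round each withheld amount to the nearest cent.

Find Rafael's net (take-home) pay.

$3,008.84

Medicare: $3,553.37 × 0.0175 = $62.18
Paid family leave insurance: $3,553.37 × 0.015 = $53.30
Charity payroll deduction: $111.77
Roth 401(k) contribution: $317.28
Total deductions = $62.18 + $53.30 + $111.77 + $317.28 = $544.53
Net pay = $3,553.37 − $544.53 = $3,008.84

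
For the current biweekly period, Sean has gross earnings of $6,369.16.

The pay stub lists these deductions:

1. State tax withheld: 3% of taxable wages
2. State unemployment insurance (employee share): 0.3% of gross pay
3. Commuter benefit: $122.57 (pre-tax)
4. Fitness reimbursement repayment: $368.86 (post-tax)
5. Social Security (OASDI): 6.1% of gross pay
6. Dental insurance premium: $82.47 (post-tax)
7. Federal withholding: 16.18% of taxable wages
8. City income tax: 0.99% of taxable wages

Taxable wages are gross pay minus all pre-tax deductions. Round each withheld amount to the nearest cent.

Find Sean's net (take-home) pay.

$4,127.69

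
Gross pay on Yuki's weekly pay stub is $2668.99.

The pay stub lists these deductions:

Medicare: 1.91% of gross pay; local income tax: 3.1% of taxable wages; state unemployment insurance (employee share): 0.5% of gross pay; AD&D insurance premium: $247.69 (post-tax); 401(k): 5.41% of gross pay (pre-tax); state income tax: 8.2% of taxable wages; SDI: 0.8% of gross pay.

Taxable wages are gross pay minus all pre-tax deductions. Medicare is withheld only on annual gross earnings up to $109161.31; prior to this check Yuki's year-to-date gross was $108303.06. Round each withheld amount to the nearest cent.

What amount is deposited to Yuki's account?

401(k): $2668.99 × 0.0541 = $144.39
Taxable wages = $2668.99 − $144.39 = $2524.60
Local income tax: $2524.60 × 0.031 = $78.26
State income tax: $2524.60 × 0.082 = $207.02
State unemployment insurance (employee share): $2668.99 × 0.005 = $13.34
SDI: $2668.99 × 0.008 = $21.35
Medicare: only $109161.31 − $108303.06 = $858.25 of this check is subject → $858.25 × 0.0191 = $16.39
AD&D insurance premium: $247.69
Total deductions = $144.39 + $78.26 + $207.02 + $13.34 + $21.35 + $16.39 + $247.69 = $728.44
Net pay = $2668.99 − $728.44 = $1940.55

$1940.55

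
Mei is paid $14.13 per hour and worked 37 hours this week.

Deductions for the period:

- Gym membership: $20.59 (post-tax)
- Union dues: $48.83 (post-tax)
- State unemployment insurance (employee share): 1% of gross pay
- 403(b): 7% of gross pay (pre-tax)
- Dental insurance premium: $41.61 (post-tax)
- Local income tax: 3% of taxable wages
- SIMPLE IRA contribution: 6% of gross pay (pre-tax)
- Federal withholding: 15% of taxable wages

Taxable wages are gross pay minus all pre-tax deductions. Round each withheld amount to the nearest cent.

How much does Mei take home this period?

Gross pay: 37 × $14.13 = $522.81
SIMPLE IRA contribution: $522.81 × 0.06 = $31.37
403(b): $522.81 × 0.07 = $36.60
Pre-tax total = $31.37 + $36.60 = $67.97
Taxable wages = $522.81 − $67.97 = $454.84
Local income tax: $454.84 × 0.03 = $13.65
Federal withholding: $454.84 × 0.15 = $68.23
State unemployment insurance (employee share): $522.81 × 0.01 = $5.23
Dental insurance premium: $41.61
Union dues: $48.83
Gym membership: $20.59
Total deductions = $31.37 + $36.60 + $13.65 + $68.23 + $5.23 + $41.61 + $48.83 + $20.59 = $266.11
Net pay = $522.81 − $266.11 = $256.70

$256.70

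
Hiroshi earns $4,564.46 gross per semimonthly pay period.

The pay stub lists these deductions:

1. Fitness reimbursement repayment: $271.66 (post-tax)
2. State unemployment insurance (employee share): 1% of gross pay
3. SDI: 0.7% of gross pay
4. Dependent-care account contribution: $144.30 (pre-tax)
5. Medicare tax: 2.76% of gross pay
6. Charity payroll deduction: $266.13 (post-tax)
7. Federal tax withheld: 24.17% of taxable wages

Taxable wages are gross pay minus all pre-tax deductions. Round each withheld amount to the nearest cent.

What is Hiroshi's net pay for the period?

Dependent-care account contribution: $144.30
Taxable wages = $4,564.46 − $144.30 = $4,420.16
Federal tax withheld: $4,420.16 × 0.2417 = $1,068.35
Medicare tax: $4,564.46 × 0.0276 = $125.98
State unemployment insurance (employee share): $4,564.46 × 0.01 = $45.64
SDI: $4,564.46 × 0.007 = $31.95
Fitness reimbursement repayment: $271.66
Charity payroll deduction: $266.13
Total deductions = $144.30 + $1,068.35 + $125.98 + $45.64 + $31.95 + $271.66 + $266.13 = $1,954.01
Net pay = $4,564.46 − $1,954.01 = $2,610.45

$2,610.45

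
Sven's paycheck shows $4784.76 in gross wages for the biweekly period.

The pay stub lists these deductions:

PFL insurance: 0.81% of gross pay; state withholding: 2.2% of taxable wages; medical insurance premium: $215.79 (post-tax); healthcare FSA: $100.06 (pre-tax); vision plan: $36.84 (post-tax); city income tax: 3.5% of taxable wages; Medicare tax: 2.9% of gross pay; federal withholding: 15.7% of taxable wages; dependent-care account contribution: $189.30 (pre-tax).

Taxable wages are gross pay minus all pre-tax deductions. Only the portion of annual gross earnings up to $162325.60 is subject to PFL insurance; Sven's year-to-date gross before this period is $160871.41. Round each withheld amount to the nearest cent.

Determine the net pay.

$3130.21

Dependent-care account contribution: $189.30
Healthcare FSA: $100.06
Pre-tax total = $189.30 + $100.06 = $289.36
Taxable wages = $4784.76 − $289.36 = $4495.40
City income tax: $4495.40 × 0.035 = $157.34
State withholding: $4495.40 × 0.022 = $98.90
Federal withholding: $4495.40 × 0.157 = $705.78
PFL insurance: only $162325.60 − $160871.41 = $1454.19 of this check is subject → $1454.19 × 0.0081 = $11.78
Medicare tax: $4784.76 × 0.029 = $138.76
Medical insurance premium: $215.79
Vision plan: $36.84
Total deductions = $189.30 + $100.06 + $157.34 + $98.90 + $705.78 + $11.78 + $138.76 + $215.79 + $36.84 = $1654.55
Net pay = $4784.76 − $1654.55 = $3130.21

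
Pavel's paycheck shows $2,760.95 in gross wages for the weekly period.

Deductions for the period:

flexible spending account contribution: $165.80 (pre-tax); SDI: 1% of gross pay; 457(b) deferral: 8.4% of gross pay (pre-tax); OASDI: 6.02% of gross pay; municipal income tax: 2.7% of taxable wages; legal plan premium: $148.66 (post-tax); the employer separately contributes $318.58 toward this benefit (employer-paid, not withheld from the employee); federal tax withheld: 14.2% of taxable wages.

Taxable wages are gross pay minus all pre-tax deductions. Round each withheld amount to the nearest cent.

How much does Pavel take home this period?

$1,621.36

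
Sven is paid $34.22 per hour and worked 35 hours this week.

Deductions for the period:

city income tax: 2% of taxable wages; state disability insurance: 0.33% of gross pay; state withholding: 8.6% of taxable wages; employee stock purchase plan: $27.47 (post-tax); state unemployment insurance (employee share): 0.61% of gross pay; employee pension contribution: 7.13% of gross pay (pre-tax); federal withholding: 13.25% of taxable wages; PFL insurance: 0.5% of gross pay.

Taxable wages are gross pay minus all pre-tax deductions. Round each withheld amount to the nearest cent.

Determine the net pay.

$802.29

Gross pay: 35 × $34.22 = $1,197.70
Employee pension contribution: $1,197.70 × 0.0713 = $85.40
Taxable wages = $1,197.70 − $85.40 = $1,112.30
City income tax: $1,112.30 × 0.02 = $22.25
Federal withholding: $1,112.30 × 0.1325 = $147.38
State withholding: $1,112.30 × 0.086 = $95.66
State unemployment insurance (employee share): $1,197.70 × 0.0061 = $7.31
PFL insurance: $1,197.70 × 0.005 = $5.99
State disability insurance: $1,197.70 × 0.0033 = $3.95
Employee stock purchase plan: $27.47
Total deductions = $85.40 + $22.25 + $147.38 + $95.66 + $7.31 + $5.99 + $3.95 + $27.47 = $395.41
Net pay = $1,197.70 − $395.41 = $802.29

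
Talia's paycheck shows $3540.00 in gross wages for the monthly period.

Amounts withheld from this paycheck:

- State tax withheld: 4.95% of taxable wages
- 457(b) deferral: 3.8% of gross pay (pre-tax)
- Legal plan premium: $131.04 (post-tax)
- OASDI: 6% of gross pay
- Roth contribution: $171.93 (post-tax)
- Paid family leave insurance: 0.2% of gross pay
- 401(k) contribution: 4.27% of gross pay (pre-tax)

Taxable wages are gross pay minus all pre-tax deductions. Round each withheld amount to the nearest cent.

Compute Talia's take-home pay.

$2570.78

401(k) contribution: $3540.00 × 0.0427 = $151.16
457(b) deferral: $3540.00 × 0.038 = $134.52
Pre-tax total = $151.16 + $134.52 = $285.68
Taxable wages = $3540.00 − $285.68 = $3254.32
State tax withheld: $3254.32 × 0.0495 = $161.09
OASDI: $3540.00 × 0.06 = $212.40
Paid family leave insurance: $3540.00 × 0.002 = $7.08
Legal plan premium: $131.04
Roth contribution: $171.93
Total deductions = $151.16 + $134.52 + $161.09 + $212.40 + $7.08 + $131.04 + $171.93 = $969.22
Net pay = $3540.00 − $969.22 = $2570.78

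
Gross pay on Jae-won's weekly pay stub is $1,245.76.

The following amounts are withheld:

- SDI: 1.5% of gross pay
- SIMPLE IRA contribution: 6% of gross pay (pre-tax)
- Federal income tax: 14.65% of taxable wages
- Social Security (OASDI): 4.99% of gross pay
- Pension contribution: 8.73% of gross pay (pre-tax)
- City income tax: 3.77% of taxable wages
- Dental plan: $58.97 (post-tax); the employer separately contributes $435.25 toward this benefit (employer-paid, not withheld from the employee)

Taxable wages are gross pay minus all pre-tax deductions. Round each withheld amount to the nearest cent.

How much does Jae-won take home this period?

$726.77

SIMPLE IRA contribution: $1,245.76 × 0.06 = $74.75
Pension contribution: $1,245.76 × 0.0873 = $108.75
Pre-tax total = $74.75 + $108.75 = $183.50
Taxable wages = $1,245.76 − $183.50 = $1,062.26
Federal income tax: $1,062.26 × 0.1465 = $155.62
City income tax: $1,062.26 × 0.0377 = $40.05
SDI: $1,245.76 × 0.015 = $18.69
Social Security (OASDI): $1,245.76 × 0.0499 = $62.16
Dental plan: $58.97
(Employer's $435.25 toward dental plan is not withheld from the employee.)
Total deductions = $74.75 + $108.75 + $155.62 + $40.05 + $18.69 + $62.16 + $58.97 = $518.99
Net pay = $1,245.76 − $518.99 = $726.77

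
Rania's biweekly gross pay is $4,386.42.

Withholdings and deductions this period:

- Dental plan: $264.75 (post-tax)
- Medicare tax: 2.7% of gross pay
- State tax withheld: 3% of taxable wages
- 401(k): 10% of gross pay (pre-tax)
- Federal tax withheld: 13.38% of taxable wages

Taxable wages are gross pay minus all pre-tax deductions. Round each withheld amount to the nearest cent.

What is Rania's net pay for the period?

$2,917.96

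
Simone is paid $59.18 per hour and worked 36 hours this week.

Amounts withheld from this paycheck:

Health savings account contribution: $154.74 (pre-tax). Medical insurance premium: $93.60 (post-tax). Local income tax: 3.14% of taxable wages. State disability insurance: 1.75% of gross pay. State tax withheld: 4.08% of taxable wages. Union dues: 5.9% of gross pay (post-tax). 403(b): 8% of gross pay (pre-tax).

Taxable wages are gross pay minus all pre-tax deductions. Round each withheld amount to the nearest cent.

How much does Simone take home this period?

$1418.37

Gross pay: 36 × $59.18 = $2130.48
Health savings account contribution: $154.74
403(b): $2130.48 × 0.08 = $170.44
Pre-tax total = $154.74 + $170.44 = $325.18
Taxable wages = $2130.48 − $325.18 = $1805.30
State tax withheld: $1805.30 × 0.0408 = $73.66
Local income tax: $1805.30 × 0.0314 = $56.69
State disability insurance: $2130.48 × 0.0175 = $37.28
Medical insurance premium: $93.60
Union dues: $2130.48 × 0.059 = $125.70
Total deductions = $154.74 + $170.44 + $73.66 + $56.69 + $37.28 + $93.60 + $125.70 = $712.11
Net pay = $2130.48 − $712.11 = $1418.37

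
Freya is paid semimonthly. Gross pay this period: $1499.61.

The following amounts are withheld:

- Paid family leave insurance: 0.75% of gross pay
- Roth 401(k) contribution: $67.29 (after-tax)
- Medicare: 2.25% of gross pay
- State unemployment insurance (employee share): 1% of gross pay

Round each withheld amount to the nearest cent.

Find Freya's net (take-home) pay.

Medicare: $1499.61 × 0.0225 = $33.74
Paid family leave insurance: $1499.61 × 0.0075 = $11.25
State unemployment insurance (employee share): $1499.61 × 0.01 = $15.00
Roth 401(k) contribution: $67.29
Total deductions = $33.74 + $11.25 + $15.00 + $67.29 = $127.28
Net pay = $1499.61 − $127.28 = $1372.33

$1372.33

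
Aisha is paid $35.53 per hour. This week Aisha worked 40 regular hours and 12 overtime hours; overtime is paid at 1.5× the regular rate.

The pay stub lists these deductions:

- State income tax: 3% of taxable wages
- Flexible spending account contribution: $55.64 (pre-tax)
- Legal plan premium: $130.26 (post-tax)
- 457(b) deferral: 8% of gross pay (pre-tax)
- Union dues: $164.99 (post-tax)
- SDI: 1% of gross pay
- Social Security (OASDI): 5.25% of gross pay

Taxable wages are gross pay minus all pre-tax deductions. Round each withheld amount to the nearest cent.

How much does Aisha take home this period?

Regular pay: 40 × $35.53 = $1421.20
Overtime pay: 12 × $35.53 × 1.5 = $639.54
Gross pay = $1421.20 + $639.54 = $2060.74
457(b) deferral: $2060.74 × 0.08 = $164.86
Flexible spending account contribution: $55.64
Pre-tax total = $164.86 + $55.64 = $220.50
Taxable wages = $2060.74 − $220.50 = $1840.24
State income tax: $1840.24 × 0.03 = $55.21
SDI: $2060.74 × 0.01 = $20.61
Social Security (OASDI): $2060.74 × 0.0525 = $108.19
Legal plan premium: $130.26
Union dues: $164.99
Total deductions = $164.86 + $55.64 + $55.21 + $20.61 + $108.19 + $130.26 + $164.99 = $699.76
Net pay = $2060.74 − $699.76 = $1360.98

$1360.98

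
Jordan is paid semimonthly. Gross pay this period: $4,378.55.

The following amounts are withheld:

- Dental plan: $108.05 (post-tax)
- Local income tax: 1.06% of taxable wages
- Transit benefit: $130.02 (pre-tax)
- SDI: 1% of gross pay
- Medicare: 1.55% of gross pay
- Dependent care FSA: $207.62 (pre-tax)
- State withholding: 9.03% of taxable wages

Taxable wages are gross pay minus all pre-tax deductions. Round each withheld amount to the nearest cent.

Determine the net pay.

$3,413.48

Transit benefit: $130.02
Dependent care FSA: $207.62
Pre-tax total = $130.02 + $207.62 = $337.64
Taxable wages = $4,378.55 − $337.64 = $4,040.91
State withholding: $4,040.91 × 0.0903 = $364.89
Local income tax: $4,040.91 × 0.0106 = $42.83
SDI: $4,378.55 × 0.01 = $43.79
Medicare: $4,378.55 × 0.0155 = $67.87
Dental plan: $108.05
Total deductions = $130.02 + $207.62 + $364.89 + $42.83 + $43.79 + $67.87 + $108.05 = $965.07
Net pay = $4,378.55 − $965.07 = $3,413.48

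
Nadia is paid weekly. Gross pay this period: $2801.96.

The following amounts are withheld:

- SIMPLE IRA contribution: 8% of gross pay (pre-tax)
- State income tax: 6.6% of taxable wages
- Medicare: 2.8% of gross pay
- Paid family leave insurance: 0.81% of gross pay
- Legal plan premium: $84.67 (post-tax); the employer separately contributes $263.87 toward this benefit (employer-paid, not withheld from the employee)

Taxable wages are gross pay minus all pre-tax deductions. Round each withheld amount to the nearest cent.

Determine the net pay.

SIMPLE IRA contribution: $2801.96 × 0.08 = $224.16
Taxable wages = $2801.96 − $224.16 = $2577.80
State income tax: $2577.80 × 0.066 = $170.13
Medicare: $2801.96 × 0.028 = $78.45
Paid family leave insurance: $2801.96 × 0.0081 = $22.70
Legal plan premium: $84.67
(Employer's $263.87 toward legal plan premium is not withheld from the employee.)
Total deductions = $224.16 + $170.13 + $78.45 + $22.70 + $84.67 = $580.11
Net pay = $2801.96 − $580.11 = $2221.85

$2221.85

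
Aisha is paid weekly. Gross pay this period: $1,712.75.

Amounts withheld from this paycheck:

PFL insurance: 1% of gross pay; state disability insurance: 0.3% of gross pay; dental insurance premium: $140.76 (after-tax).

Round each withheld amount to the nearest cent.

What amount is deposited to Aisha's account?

PFL insurance: $1,712.75 × 0.01 = $17.13
State disability insurance: $1,712.75 × 0.003 = $5.14
Dental insurance premium: $140.76
Total deductions = $17.13 + $5.14 + $140.76 = $163.03
Net pay = $1,712.75 − $163.03 = $1,549.72

$1,549.72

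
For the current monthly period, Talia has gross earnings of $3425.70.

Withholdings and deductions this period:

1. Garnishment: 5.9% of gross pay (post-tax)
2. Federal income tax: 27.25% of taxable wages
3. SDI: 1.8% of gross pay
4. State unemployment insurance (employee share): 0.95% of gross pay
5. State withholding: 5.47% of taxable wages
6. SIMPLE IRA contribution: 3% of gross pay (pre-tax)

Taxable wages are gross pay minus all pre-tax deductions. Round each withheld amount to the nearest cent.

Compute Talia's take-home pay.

SIMPLE IRA contribution: $3425.70 × 0.03 = $102.77
Taxable wages = $3425.70 − $102.77 = $3322.93
Federal income tax: $3322.93 × 0.2725 = $905.50
State withholding: $3322.93 × 0.0547 = $181.76
SDI: $3425.70 × 0.018 = $61.66
State unemployment insurance (employee share): $3425.70 × 0.0095 = $32.54
Garnishment: $3425.70 × 0.059 = $202.12
Total deductions = $102.77 + $905.50 + $181.76 + $61.66 + $32.54 + $202.12 = $1486.35
Net pay = $3425.70 − $1486.35 = $1939.35

$1939.35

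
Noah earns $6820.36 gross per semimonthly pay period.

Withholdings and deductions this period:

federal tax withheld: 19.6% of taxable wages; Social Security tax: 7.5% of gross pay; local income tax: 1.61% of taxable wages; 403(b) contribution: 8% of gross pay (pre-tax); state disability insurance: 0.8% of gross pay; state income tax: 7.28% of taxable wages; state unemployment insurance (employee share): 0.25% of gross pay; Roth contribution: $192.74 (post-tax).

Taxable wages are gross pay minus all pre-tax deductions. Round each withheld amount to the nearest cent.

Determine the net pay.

$3711.18

403(b) contribution: $6820.36 × 0.08 = $545.63
Taxable wages = $6820.36 − $545.63 = $6274.73
Federal tax withheld: $6274.73 × 0.196 = $1229.85
Local income tax: $6274.73 × 0.0161 = $101.02
State income tax: $6274.73 × 0.0728 = $456.80
Social Security tax: $6820.36 × 0.075 = $511.53
State unemployment insurance (employee share): $6820.36 × 0.0025 = $17.05
State disability insurance: $6820.36 × 0.008 = $54.56
Roth contribution: $192.74
Total deductions = $545.63 + $1229.85 + $101.02 + $456.80 + $511.53 + $17.05 + $54.56 + $192.74 = $3109.18
Net pay = $6820.36 − $3109.18 = $3711.18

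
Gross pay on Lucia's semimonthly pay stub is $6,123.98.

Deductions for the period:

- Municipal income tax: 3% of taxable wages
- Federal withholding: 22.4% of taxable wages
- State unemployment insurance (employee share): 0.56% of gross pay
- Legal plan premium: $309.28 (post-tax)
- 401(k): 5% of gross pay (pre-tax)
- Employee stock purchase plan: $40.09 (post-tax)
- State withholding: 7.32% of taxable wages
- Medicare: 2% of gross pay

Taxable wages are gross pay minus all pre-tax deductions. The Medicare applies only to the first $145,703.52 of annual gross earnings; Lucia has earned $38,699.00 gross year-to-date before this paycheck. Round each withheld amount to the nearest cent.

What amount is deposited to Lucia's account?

401(k): $6,123.98 × 0.05 = $306.20
Taxable wages = $6,123.98 − $306.20 = $5,817.78
Federal withholding: $5,817.78 × 0.224 = $1,303.18
Municipal income tax: $5,817.78 × 0.03 = $174.53
State withholding: $5,817.78 × 0.0732 = $425.86
State unemployment insurance (employee share): $6,123.98 × 0.0056 = $34.29
Medicare: cap not yet reached, full $6,123.98 is subject → $6,123.98 × 0.02 = $122.48
Employee stock purchase plan: $40.09
Legal plan premium: $309.28
Total deductions = $306.20 + $1,303.18 + $174.53 + $425.86 + $34.29 + $122.48 + $40.09 + $309.28 = $2,715.91
Net pay = $6,123.98 − $2,715.91 = $3,408.07

$3,408.07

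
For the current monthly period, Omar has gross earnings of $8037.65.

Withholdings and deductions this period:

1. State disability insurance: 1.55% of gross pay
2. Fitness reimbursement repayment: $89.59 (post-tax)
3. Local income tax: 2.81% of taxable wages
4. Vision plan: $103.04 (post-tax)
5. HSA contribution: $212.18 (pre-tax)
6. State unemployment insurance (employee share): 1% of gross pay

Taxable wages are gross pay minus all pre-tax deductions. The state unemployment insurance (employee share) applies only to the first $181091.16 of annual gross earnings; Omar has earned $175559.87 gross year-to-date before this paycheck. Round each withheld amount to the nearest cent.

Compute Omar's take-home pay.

HSA contribution: $212.18
Taxable wages = $8037.65 − $212.18 = $7825.47
Local income tax: $7825.47 × 0.0281 = $219.90
State disability insurance: $8037.65 × 0.0155 = $124.58
State unemployment insurance (employee share): only $181091.16 − $175559.87 = $5531.29 of this check is subject → $5531.29 × 0.01 = $55.31
Vision plan: $103.04
Fitness reimbursement repayment: $89.59
Total deductions = $212.18 + $219.90 + $124.58 + $55.31 + $103.04 + $89.59 = $804.60
Net pay = $8037.65 − $804.60 = $7233.05

$7233.05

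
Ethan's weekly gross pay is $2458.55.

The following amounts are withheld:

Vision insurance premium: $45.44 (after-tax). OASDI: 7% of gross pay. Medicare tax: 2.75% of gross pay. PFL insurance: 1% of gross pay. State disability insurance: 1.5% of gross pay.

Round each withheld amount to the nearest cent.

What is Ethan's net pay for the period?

$2111.93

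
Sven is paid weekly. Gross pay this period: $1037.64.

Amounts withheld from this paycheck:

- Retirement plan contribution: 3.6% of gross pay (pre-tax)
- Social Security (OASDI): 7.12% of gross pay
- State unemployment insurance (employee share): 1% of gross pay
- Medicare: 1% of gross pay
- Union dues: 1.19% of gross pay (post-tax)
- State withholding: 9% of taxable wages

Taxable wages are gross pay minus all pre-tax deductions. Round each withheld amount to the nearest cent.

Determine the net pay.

$803.26

Retirement plan contribution: $1037.64 × 0.036 = $37.36
Taxable wages = $1037.64 − $37.36 = $1000.28
State withholding: $1000.28 × 0.09 = $90.03
Medicare: $1037.64 × 0.01 = $10.38
Social Security (OASDI): $1037.64 × 0.0712 = $73.88
State unemployment insurance (employee share): $1037.64 × 0.01 = $10.38
Union dues: $1037.64 × 0.0119 = $12.35
Total deductions = $37.36 + $90.03 + $10.38 + $73.88 + $10.38 + $12.35 = $234.38
Net pay = $1037.64 − $234.38 = $803.26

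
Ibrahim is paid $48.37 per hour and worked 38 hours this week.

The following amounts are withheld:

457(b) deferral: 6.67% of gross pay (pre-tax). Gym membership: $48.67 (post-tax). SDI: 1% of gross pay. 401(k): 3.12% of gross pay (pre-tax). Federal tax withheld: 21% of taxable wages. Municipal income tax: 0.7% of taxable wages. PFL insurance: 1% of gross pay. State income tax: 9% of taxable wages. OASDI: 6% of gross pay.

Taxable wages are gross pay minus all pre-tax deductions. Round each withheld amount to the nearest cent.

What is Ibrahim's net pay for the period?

$953.36

Gross pay: 38 × $48.37 = $1,838.06
401(k): $1,838.06 × 0.0312 = $57.35
457(b) deferral: $1,838.06 × 0.0667 = $122.60
Pre-tax total = $57.35 + $122.60 = $179.95
Taxable wages = $1,838.06 − $179.95 = $1,658.11
State income tax: $1,658.11 × 0.09 = $149.23
Federal tax withheld: $1,658.11 × 0.21 = $348.20
Municipal income tax: $1,658.11 × 0.007 = $11.61
SDI: $1,838.06 × 0.01 = $18.38
OASDI: $1,838.06 × 0.06 = $110.28
PFL insurance: $1,838.06 × 0.01 = $18.38
Gym membership: $48.67
Total deductions = $57.35 + $122.60 + $149.23 + $348.20 + $11.61 + $18.38 + $110.28 + $18.38 + $48.67 = $884.70
Net pay = $1,838.06 − $884.70 = $953.36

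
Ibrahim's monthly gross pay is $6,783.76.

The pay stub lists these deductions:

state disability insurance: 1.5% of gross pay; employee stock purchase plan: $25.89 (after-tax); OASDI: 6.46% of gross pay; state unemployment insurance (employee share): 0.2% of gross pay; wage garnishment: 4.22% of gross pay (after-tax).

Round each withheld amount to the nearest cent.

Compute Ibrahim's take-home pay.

$5,918.04

State unemployment insurance (employee share): $6,783.76 × 0.002 = $13.57
State disability insurance: $6,783.76 × 0.015 = $101.76
OASDI: $6,783.76 × 0.0646 = $438.23
Employee stock purchase plan: $25.89
Wage garnishment: $6,783.76 × 0.0422 = $286.27
Total deductions = $13.57 + $101.76 + $438.23 + $25.89 + $286.27 = $865.72
Net pay = $6,783.76 − $865.72 = $5,918.04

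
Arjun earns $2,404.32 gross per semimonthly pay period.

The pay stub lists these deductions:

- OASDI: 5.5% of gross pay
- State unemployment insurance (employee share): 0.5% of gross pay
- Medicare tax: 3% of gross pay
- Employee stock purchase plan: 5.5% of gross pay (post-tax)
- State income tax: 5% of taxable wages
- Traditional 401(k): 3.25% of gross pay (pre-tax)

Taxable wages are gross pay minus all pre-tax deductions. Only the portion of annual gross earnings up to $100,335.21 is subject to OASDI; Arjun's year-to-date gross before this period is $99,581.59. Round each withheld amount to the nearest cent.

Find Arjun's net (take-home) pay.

$1,952.03

Traditional 401(k): $2,404.32 × 0.0325 = $78.14
Taxable wages = $2,404.32 − $78.14 = $2,326.18
State income tax: $2,326.18 × 0.05 = $116.31
State unemployment insurance (employee share): $2,404.32 × 0.005 = $12.02
OASDI: only $100,335.21 − $99,581.59 = $753.62 of this check is subject → $753.62 × 0.055 = $41.45
Medicare tax: $2,404.32 × 0.03 = $72.13
Employee stock purchase plan: $2,404.32 × 0.055 = $132.24
Total deductions = $78.14 + $116.31 + $12.02 + $41.45 + $72.13 + $132.24 = $452.29
Net pay = $2,404.32 − $452.29 = $1,952.03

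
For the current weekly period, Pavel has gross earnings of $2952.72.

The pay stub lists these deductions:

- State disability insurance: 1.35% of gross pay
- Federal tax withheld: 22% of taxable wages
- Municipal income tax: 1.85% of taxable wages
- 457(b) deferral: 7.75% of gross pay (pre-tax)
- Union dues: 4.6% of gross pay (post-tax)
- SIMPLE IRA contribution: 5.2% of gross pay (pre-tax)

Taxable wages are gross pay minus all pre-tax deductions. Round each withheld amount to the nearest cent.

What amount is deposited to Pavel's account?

$1781.63

457(b) deferral: $2952.72 × 0.0775 = $228.84
SIMPLE IRA contribution: $2952.72 × 0.052 = $153.54
Pre-tax total = $228.84 + $153.54 = $382.38
Taxable wages = $2952.72 − $382.38 = $2570.34
Municipal income tax: $2570.34 × 0.0185 = $47.55
Federal tax withheld: $2570.34 × 0.22 = $565.47
State disability insurance: $2952.72 × 0.0135 = $39.86
Union dues: $2952.72 × 0.046 = $135.83
Total deductions = $228.84 + $153.54 + $47.55 + $565.47 + $39.86 + $135.83 = $1171.09
Net pay = $2952.72 − $1171.09 = $1781.63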